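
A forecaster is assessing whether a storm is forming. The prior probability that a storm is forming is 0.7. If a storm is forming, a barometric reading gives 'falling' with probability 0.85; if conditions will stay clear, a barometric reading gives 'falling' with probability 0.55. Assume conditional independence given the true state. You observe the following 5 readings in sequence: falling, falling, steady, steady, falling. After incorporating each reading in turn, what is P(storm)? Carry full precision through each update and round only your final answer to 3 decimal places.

Each posterior becomes the prior for the next update.
After 'falling': P(storm) = 0.85·0.7000 / (0.85·0.7000 + 0.55·0.3000) ≈ 0.7829
After 'falling': P(storm) = 0.85·0.7829 / (0.85·0.7829 + 0.55·0.2171) ≈ 0.8479
After 'steady': P(storm) = 0.15·0.8479 / (0.15·0.8479 + 0.45·0.1521) ≈ 0.6501
After 'steady': P(storm) = 0.15·0.6501 / (0.15·0.6501 + 0.45·0.3499) ≈ 0.3824
After 'falling': P(storm) = 0.85·0.3824 / (0.85·0.3824 + 0.55·0.6176) ≈ 0.4890

0.489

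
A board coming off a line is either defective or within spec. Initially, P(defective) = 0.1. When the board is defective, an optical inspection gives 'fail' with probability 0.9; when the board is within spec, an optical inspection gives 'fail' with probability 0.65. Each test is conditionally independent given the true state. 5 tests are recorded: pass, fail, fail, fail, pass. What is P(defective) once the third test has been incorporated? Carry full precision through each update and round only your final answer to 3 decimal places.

0.057

After 'pass': P(defective) = 0.1·0.1000 / (0.1·0.1000 + 0.35·0.9000) ≈ 0.0308
After 'fail': P(defective) = 0.9·0.0308 / (0.9·0.0308 + 0.65·0.9692) ≈ 0.0421
After 'fail': P(defective) = 0.9·0.0421 / (0.9·0.0421 + 0.65·0.9579) ≈ 0.0574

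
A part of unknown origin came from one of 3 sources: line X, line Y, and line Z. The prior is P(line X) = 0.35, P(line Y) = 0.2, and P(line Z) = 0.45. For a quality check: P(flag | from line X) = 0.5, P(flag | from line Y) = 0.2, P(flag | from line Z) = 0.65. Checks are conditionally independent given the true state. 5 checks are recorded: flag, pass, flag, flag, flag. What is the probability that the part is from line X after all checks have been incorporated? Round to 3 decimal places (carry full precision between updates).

Each posterior becomes the prior for the next update.
After 'flag': normaliser = 0.5·0.3500 + 0.2·0.2000 + 0.65·0.4500; P(line X) ≈ 0.3448, P(line Y) ≈ 0.0788, P(line Z) ≈ 0.5764
After 'pass': normaliser = 0.5·0.3448 + 0.8·0.0788 + 0.35·0.5764; P(line X) ≈ 0.3944, P(line Y) ≈ 0.1442, P(line Z) ≈ 0.4614
After 'flag': normaliser = 0.5·0.3944 + 0.2·0.1442 + 0.65·0.4614; P(line X) ≈ 0.3749, P(line Y) ≈ 0.0548, P(line Z) ≈ 0.5702
After 'flag': normaliser = 0.5·0.3749 + 0.2·0.0548 + 0.65·0.5702; P(line X) ≈ 0.3294, P(line Y) ≈ 0.0193, P(line Z) ≈ 0.6513
After 'flag': normaliser = 0.5·0.3294 + 0.2·0.0193 + 0.65·0.6513; P(line X) ≈ 0.2782, P(line Y) ≈ 0.0065, P(line Z) ≈ 0.7152

0.278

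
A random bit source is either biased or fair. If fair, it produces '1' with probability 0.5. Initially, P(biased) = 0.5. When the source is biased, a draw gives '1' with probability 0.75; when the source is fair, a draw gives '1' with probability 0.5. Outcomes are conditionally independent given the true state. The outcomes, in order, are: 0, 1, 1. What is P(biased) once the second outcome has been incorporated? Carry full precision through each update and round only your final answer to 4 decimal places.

After '0': P(biased) = 0.25·0.5000 / (0.25·0.5000 + 0.5·0.5000) ≈ 0.3333
After '1': P(biased) = 0.75·0.3333 / (0.75·0.3333 + 0.5·0.6667) ≈ 0.4286

0.4286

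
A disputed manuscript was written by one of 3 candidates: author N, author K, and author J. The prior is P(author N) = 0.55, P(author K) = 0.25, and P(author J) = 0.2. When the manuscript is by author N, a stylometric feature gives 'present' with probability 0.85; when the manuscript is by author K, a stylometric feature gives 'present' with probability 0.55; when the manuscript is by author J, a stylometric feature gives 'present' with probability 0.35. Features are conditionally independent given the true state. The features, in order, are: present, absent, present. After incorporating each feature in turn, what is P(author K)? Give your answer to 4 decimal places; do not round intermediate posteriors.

Each posterior becomes the prior for the next update.
After 'present': normaliser = 0.85·0.5500 + 0.55·0.2500 + 0.35·0.2000; P(author N) ≈ 0.6926, P(author K) ≈ 0.2037, P(author J) ≈ 0.1037
After 'absent': normaliser = 0.15·0.6926 + 0.45·0.2037 + 0.65·0.1037; P(author N) ≈ 0.3951, P(author K) ≈ 0.3486, P(author J) ≈ 0.2563
After 'present': normaliser = 0.85·0.3951 + 0.55·0.3486 + 0.35·0.2563; P(author N) ≈ 0.5440, P(author K) ≈ 0.3106, P(author J) ≈ 0.1454

0.3106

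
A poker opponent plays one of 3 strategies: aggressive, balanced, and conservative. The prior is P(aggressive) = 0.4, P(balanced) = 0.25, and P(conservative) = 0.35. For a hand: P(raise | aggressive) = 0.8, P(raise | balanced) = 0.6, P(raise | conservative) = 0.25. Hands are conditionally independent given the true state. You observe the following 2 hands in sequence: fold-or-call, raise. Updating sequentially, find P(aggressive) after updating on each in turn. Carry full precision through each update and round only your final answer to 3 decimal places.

0.338

After 'fold-or-call': normaliser = 0.2·0.4000 + 0.4·0.2500 + 0.75·0.3500; P(aggressive) ≈ 0.1808, P(balanced) ≈ 0.2260, P(conservative) ≈ 0.5932
After 'raise': normaliser = 0.8·0.1808 + 0.6·0.2260 + 0.25·0.5932; P(aggressive) ≈ 0.3375, P(balanced) ≈ 0.3164, P(conservative) ≈ 0.3461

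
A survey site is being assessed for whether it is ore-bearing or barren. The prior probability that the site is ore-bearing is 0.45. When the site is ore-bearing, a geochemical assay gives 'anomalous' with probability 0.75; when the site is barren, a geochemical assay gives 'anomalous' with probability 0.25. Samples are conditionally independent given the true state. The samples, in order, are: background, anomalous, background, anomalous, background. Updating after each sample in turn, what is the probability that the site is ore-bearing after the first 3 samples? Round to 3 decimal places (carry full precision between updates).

Each posterior becomes the prior for the next update.
After 'background': P(ore) = 0.25·0.4500 / (0.25·0.4500 + 0.75·0.5500) ≈ 0.2143
After 'anomalous': P(ore) = 0.75·0.2143 / (0.75·0.2143 + 0.25·0.7857) ≈ 0.4500
After 'background': P(ore) = 0.25·0.4500 / (0.25·0.4500 + 0.75·0.5500) ≈ 0.2143

0.214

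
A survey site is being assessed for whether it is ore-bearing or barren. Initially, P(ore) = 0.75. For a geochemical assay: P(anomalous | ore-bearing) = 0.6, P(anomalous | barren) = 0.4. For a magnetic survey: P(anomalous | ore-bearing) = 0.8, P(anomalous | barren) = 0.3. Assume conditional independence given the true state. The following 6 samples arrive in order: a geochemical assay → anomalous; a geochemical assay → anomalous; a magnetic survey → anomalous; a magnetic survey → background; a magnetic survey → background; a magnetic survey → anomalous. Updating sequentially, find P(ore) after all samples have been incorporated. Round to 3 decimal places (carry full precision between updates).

After a geochemical assay='anomalous': P(ore) = 0.6·0.7500 / (0.6·0.7500 + 0.4·0.2500) ≈ 0.8182
After a geochemical assay='anomalous': P(ore) = 0.6·0.8182 / (0.6·0.8182 + 0.4·0.1818) ≈ 0.8710
After a magnetic survey='anomalous': P(ore) = 0.8·0.8710 / (0.8·0.8710 + 0.3·0.1290) ≈ 0.9474
After a magnetic survey='background': P(ore) = 0.2·0.9474 / (0.2·0.9474 + 0.7·0.0526) ≈ 0.8372
After a magnetic survey='background': P(ore) = 0.2·0.8372 / (0.2·0.8372 + 0.7·0.1628) ≈ 0.5950
After a magnetic survey='anomalous': P(ore) = 0.8·0.5950 / (0.8·0.5950 + 0.3·0.4050) ≈ 0.7967

0.797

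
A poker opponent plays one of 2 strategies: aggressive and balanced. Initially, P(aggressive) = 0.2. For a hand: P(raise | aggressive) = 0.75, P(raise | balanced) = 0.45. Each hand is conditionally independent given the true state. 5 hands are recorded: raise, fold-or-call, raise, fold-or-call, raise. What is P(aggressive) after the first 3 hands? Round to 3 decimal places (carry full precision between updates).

0.240

After 'raise': P(aggressive) = 0.75·0.2000 / (0.75·0.2000 + 0.45·0.8000) ≈ 0.2941
After 'fold-or-call': P(aggressive) = 0.25·0.2941 / (0.25·0.2941 + 0.55·0.7059) ≈ 0.1592
After 'raise': P(aggressive) = 0.75·0.1592 / (0.75·0.1592 + 0.45·0.8408) ≈ 0.2399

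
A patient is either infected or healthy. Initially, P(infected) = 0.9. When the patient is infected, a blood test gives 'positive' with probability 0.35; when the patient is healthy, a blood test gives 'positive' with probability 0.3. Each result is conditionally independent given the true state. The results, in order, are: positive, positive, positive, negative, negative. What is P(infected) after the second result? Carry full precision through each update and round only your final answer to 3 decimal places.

After 'positive': P(infected) = 0.35·0.9000 / (0.35·0.9000 + 0.3·0.1000) ≈ 0.9130
After 'positive': P(infected) = 0.35·0.9130 / (0.35·0.9130 + 0.3·0.0870) ≈ 0.9245

0.925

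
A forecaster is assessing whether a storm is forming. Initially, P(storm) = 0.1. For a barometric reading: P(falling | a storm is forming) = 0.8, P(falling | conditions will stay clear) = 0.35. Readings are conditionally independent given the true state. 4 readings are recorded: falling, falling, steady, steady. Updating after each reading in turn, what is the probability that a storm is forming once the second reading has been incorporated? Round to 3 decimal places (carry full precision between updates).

0.367

After 'falling': P(storm) = 0.8·0.1000 / (0.8·0.1000 + 0.35·0.9000) ≈ 0.2025
After 'falling': P(storm) = 0.8·0.2025 / (0.8·0.2025 + 0.35·0.7975) ≈ 0.3673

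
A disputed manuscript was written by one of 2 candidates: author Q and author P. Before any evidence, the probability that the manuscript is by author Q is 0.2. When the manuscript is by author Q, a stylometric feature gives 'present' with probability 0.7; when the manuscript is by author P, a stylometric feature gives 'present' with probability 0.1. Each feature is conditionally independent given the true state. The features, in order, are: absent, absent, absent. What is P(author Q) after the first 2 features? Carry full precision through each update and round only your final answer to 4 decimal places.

0.0270

Apply Bayes' rule sequentially, carrying P(author Q) forward.
After 'absent': P(author Q) = 0.3·0.2000 / (0.3·0.2000 + 0.9·0.8000) ≈ 0.0769
After 'absent': P(author Q) = 0.3·0.0769 / (0.3·0.0769 + 0.9·0.9231) ≈ 0.0270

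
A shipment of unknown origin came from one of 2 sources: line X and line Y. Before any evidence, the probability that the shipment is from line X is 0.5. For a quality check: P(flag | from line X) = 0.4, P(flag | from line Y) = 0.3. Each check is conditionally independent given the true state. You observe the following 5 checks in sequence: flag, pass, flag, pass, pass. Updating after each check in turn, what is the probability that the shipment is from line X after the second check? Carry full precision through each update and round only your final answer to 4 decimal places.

0.5333

After 'flag': P(line X) = 0.4·0.5000 / (0.4·0.5000 + 0.3·0.5000) ≈ 0.5714
After 'pass': P(line X) = 0.6·0.5714 / (0.6·0.5714 + 0.7·0.4286) ≈ 0.5333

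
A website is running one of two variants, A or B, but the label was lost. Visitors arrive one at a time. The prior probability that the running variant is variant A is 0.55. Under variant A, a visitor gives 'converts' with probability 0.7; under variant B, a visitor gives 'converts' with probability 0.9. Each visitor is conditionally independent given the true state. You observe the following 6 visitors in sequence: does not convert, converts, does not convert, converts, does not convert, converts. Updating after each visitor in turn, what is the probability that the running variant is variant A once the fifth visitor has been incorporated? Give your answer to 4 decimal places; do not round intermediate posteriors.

0.9523

After 'does not convert': P(A) = 0.3·0.5500 / (0.3·0.5500 + 0.1·0.4500) ≈ 0.7857
After 'converts': P(A) = 0.7·0.7857 / (0.7·0.7857 + 0.9·0.2143) ≈ 0.7404
After 'does not convert': P(A) = 0.3·0.7404 / (0.3·0.7404 + 0.1·0.2596) ≈ 0.8953
After 'converts': P(A) = 0.7·0.8953 / (0.7·0.8953 + 0.9·0.1047) ≈ 0.8694
After 'does not convert': P(A) = 0.3·0.8694 / (0.3·0.8694 + 0.1·0.1306) ≈ 0.9523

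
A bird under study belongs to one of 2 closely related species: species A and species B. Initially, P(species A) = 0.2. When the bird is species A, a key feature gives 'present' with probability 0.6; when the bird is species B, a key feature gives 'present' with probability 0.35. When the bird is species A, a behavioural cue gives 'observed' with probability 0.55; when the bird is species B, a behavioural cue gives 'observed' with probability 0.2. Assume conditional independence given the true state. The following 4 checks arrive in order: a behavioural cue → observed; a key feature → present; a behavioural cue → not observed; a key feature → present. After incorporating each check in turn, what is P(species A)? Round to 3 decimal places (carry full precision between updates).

0.532

After a behavioural cue='observed': P(species A) = 0.55·0.2000 / (0.55·0.2000 + 0.2·0.8000) ≈ 0.4074
After a key feature='present': P(species A) = 0.6·0.4074 / (0.6·0.4074 + 0.35·0.5926) ≈ 0.5410
After a behavioural cue='not observed': P(species A) = 0.45·0.5410 / (0.45·0.5410 + 0.8·0.4590) ≈ 0.3987
After a key feature='present': P(species A) = 0.6·0.3987 / (0.6·0.3987 + 0.35·0.6013) ≈ 0.5319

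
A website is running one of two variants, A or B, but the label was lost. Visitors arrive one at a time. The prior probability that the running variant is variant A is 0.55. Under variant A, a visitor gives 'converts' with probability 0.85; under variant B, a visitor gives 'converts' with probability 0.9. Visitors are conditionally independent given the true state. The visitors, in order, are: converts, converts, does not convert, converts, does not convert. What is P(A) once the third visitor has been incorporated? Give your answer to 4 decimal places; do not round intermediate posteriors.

After 'converts': P(A) = 0.85·0.5500 / (0.85·0.5500 + 0.9·0.4500) ≈ 0.5358
After 'converts': P(A) = 0.85·0.5358 / (0.85·0.5358 + 0.9·0.4642) ≈ 0.5216
After 'does not convert': P(A) = 0.15·0.5216 / (0.15·0.5216 + 0.1·0.4784) ≈ 0.6205

0.6205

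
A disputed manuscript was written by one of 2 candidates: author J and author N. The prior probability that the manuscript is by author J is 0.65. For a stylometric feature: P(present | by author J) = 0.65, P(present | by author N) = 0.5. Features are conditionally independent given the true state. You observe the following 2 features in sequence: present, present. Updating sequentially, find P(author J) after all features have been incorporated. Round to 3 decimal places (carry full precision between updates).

0.758

After 'present': P(author J) = 0.65·0.6500 / (0.65·0.6500 + 0.5·0.3500) ≈ 0.7071
After 'present': P(author J) = 0.65·0.7071 / (0.65·0.7071 + 0.5·0.2929) ≈ 0.7584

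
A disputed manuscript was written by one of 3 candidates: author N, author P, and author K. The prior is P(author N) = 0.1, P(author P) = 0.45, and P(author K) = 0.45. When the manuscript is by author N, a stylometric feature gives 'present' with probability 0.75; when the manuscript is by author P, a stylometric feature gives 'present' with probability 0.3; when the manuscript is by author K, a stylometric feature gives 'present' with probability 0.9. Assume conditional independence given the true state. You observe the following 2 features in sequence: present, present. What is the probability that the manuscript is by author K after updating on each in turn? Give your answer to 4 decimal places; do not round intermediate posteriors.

After 'present': normaliser = 0.75·0.1000 + 0.3·0.4500 + 0.9·0.4500; P(author N) ≈ 0.1220, P(author P) ≈ 0.2195, P(author K) ≈ 0.6585
After 'present': normaliser = 0.75·0.1220 + 0.3·0.2195 + 0.9·0.6585; P(author N) ≈ 0.1220, P(author P) ≈ 0.0878, P(author K) ≈ 0.7902

0.7902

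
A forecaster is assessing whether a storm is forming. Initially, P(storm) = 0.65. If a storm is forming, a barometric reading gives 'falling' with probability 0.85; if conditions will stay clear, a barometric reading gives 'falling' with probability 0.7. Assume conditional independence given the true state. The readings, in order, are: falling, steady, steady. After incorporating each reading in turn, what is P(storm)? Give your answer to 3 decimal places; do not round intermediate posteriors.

0.361

After 'falling': P(storm) = 0.85·0.6500 / (0.85·0.6500 + 0.7·0.3500) ≈ 0.6928
After 'steady': P(storm) = 0.15·0.6928 / (0.15·0.6928 + 0.3·0.3072) ≈ 0.5300
After 'steady': P(storm) = 0.15·0.5300 / (0.15·0.5300 + 0.3·0.4700) ≈ 0.3605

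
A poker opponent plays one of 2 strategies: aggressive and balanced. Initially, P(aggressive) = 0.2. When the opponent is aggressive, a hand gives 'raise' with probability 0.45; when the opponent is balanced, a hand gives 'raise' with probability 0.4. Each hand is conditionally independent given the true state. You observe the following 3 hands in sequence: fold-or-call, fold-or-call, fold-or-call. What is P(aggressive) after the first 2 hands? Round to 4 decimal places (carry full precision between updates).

After 'fold-or-call': P(aggressive) = 0.55·0.2000 / (0.55·0.2000 + 0.6·0.8000) ≈ 0.1864
After 'fold-or-call': P(aggressive) = 0.55·0.1864 / (0.55·0.1864 + 0.6·0.8136) ≈ 0.1736

0.1736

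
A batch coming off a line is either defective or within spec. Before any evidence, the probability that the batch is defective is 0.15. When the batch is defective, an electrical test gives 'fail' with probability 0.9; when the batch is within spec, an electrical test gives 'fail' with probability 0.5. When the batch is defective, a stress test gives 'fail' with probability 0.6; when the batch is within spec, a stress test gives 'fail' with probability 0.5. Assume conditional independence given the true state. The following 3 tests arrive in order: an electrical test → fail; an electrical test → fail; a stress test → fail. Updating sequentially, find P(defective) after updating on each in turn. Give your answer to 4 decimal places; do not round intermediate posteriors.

0.4069

Each posterior becomes the prior for the next update.
After an electrical test='fail': P(defective) = 0.9·0.1500 / (0.9·0.1500 + 0.5·0.8500) ≈ 0.2411
After an electrical test='fail': P(defective) = 0.9·0.2411 / (0.9·0.2411 + 0.5·0.7589) ≈ 0.3638
After a stress test='fail': P(defective) = 0.6·0.3638 / (0.6·0.3638 + 0.5·0.6362) ≈ 0.4069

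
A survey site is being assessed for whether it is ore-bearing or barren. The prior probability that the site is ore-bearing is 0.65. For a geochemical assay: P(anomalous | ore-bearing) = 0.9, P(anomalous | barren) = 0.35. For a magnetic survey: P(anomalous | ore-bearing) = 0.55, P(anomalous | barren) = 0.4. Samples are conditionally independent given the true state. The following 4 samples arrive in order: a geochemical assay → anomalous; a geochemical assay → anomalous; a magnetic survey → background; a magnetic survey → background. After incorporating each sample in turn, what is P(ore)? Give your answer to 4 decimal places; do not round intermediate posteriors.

After a geochemical assay='anomalous': P(ore) = 0.9·0.6500 / (0.9·0.6500 + 0.35·0.3500) ≈ 0.8269
After a geochemical assay='anomalous': P(ore) = 0.9·0.8269 / (0.9·0.8269 + 0.35·0.1731) ≈ 0.9247
After a magnetic survey='background': P(ore) = 0.45·0.9247 / (0.45·0.9247 + 0.6·0.0753) ≈ 0.9021
After a magnetic survey='background': P(ore) = 0.45·0.9021 / (0.45·0.9021 + 0.6·0.0979) ≈ 0.8735

0.8735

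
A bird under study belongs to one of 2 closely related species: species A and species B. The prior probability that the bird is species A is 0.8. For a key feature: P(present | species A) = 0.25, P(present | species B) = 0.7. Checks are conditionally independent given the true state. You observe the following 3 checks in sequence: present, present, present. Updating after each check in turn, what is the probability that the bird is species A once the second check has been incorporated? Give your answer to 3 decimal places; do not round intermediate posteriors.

After 'present': P(species A) = 0.25·0.8000 / (0.25·0.8000 + 0.7·0.2000) ≈ 0.5882
After 'present': P(species A) = 0.25·0.5882 / (0.25·0.5882 + 0.7·0.4118) ≈ 0.3378

0.338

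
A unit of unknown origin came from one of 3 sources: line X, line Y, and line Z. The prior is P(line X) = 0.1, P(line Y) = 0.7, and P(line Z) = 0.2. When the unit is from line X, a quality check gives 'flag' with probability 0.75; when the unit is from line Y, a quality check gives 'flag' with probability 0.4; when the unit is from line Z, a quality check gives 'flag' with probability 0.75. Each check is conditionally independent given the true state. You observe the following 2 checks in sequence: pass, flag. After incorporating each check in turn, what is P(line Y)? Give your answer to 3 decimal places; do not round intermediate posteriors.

0.749

After 'pass': normaliser = 0.25·0.1000 + 0.6·0.7000 + 0.25·0.2000; P(line X) ≈ 0.0505, P(line Y) ≈ 0.8485, P(line Z) ≈ 0.1010
After 'flag': normaliser = 0.75·0.0505 + 0.4·0.8485 + 0.75·0.1010; P(line X) ≈ 0.0836, P(line Y) ≈ 0.7492, P(line Z) ≈ 0.1672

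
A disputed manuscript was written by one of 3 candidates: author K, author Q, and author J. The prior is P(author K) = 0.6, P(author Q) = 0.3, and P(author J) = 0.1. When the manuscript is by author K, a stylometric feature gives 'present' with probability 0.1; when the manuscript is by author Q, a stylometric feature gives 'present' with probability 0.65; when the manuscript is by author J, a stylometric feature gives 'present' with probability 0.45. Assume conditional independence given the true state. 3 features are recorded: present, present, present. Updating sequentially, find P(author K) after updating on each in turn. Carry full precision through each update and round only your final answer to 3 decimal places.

After 'present': normaliser = 0.1·0.6000 + 0.65·0.3000 + 0.45·0.1000; P(author K) ≈ 0.2000, P(author Q) ≈ 0.6500, P(author J) ≈ 0.1500
After 'present': normaliser = 0.1·0.2000 + 0.65·0.6500 + 0.45·0.1500; P(author K) ≈ 0.0392, P(author Q) ≈ 0.8284, P(author J) ≈ 0.1324
After 'present': normaliser = 0.1·0.0392 + 0.65·0.8284 + 0.45·0.1324; P(author K) ≈ 0.0065, P(author Q) ≈ 0.8945, P(author J) ≈ 0.0989

0.007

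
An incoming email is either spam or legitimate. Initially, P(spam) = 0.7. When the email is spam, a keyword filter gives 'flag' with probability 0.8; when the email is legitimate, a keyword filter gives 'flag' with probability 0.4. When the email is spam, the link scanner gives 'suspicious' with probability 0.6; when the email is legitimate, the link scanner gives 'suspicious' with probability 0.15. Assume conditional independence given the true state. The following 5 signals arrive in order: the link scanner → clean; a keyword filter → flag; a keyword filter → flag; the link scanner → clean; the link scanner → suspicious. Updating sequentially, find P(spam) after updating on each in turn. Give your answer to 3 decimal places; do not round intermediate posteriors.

0.892

Apply Bayes' rule sequentially, carrying P(spam) forward.
After the link scanner='clean': P(spam) = 0.4·0.7000 / (0.4·0.7000 + 0.85·0.3000) ≈ 0.5234
After a keyword filter='flag': P(spam) = 0.8·0.5234 / (0.8·0.5234 + 0.4·0.4766) ≈ 0.6871
After a keyword filter='flag': P(spam) = 0.8·0.6871 / (0.8·0.6871 + 0.4·0.3129) ≈ 0.8145
After the link scanner='clean': P(spam) = 0.4·0.8145 / (0.4·0.8145 + 0.85·0.1855) ≈ 0.6739
After the link scanner='suspicious': P(spam) = 0.6·0.6739 / (0.6·0.6739 + 0.15·0.3261) ≈ 0.8921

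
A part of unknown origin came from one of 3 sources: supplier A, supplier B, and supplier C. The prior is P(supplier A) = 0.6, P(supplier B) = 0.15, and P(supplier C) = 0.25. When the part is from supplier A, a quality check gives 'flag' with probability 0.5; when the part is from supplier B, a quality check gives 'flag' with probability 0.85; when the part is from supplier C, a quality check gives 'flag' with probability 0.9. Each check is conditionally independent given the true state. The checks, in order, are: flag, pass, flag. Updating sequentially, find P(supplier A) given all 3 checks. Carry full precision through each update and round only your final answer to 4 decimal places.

0.6726

After 'flag': normaliser = 0.5·0.6000 + 0.85·0.1500 + 0.9·0.2500; P(supplier A) ≈ 0.4598, P(supplier B) ≈ 0.1954, P(supplier C) ≈ 0.3448
After 'pass': normaliser = 0.5·0.4598 + 0.15·0.1954 + 0.1·0.3448; P(supplier A) ≈ 0.7828, P(supplier B) ≈ 0.0998, P(supplier C) ≈ 0.1174
After 'flag': normaliser = 0.5·0.7828 + 0.85·0.0998 + 0.9·0.1174; P(supplier A) ≈ 0.6726, P(supplier B) ≈ 0.1458, P(supplier C) ≈ 0.1816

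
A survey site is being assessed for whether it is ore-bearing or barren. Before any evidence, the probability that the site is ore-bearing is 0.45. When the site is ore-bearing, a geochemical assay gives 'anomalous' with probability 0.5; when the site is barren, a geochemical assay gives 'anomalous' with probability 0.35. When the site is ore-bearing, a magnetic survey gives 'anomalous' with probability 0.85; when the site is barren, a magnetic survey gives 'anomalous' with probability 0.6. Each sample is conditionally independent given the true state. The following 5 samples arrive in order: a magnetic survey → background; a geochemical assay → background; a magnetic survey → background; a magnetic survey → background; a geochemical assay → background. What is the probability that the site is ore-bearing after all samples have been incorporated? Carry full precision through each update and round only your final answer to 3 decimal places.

0.025

Each posterior becomes the prior for the next update.
After a magnetic survey='background': P(ore) = 0.15·0.4500 / (0.15·0.4500 + 0.4·0.5500) ≈ 0.2348
After a geochemical assay='background': P(ore) = 0.5·0.2348 / (0.5·0.2348 + 0.65·0.7652) ≈ 0.1909
After a magnetic survey='background': P(ore) = 0.15·0.1909 / (0.15·0.1909 + 0.4·0.8091) ≈ 0.0813
After a magnetic survey='background': P(ore) = 0.15·0.0813 / (0.15·0.0813 + 0.4·0.9187) ≈ 0.0321
After a geochemical assay='background': P(ore) = 0.5·0.0321 / (0.5·0.0321 + 0.65·0.9679) ≈ 0.0249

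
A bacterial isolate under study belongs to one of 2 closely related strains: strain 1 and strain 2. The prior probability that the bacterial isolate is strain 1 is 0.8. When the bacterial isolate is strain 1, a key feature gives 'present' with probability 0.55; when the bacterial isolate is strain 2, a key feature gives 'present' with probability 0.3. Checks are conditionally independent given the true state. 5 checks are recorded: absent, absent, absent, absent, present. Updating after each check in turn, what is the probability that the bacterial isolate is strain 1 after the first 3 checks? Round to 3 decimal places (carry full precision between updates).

0.515

After 'absent': P(strain 1) = 0.45·0.8000 / (0.45·0.8000 + 0.7·0.2000) ≈ 0.7200
After 'absent': P(strain 1) = 0.45·0.7200 / (0.45·0.7200 + 0.7·0.2800) ≈ 0.6231
After 'absent': P(strain 1) = 0.45·0.6231 / (0.45·0.6231 + 0.7·0.3769) ≈ 0.5152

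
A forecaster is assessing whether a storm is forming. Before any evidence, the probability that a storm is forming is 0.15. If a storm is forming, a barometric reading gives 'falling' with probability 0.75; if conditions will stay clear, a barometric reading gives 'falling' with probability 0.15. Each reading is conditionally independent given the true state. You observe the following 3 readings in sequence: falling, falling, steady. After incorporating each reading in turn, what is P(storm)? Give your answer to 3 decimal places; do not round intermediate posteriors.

After 'falling': P(storm) = 0.75·0.1500 / (0.75·0.1500 + 0.15·0.8500) ≈ 0.4688
After 'falling': P(storm) = 0.75·0.4688 / (0.75·0.4688 + 0.15·0.5312) ≈ 0.8152
After 'steady': P(storm) = 0.25·0.8152 / (0.25·0.8152 + 0.85·0.1848) ≈ 0.5648

0.565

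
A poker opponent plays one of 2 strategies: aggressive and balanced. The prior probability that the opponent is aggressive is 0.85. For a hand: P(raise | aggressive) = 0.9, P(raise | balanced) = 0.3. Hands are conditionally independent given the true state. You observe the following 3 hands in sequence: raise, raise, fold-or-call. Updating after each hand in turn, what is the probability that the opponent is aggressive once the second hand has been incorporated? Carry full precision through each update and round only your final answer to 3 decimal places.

Each posterior becomes the prior for the next update.
After 'raise': P(aggressive) = 0.9·0.8500 / (0.9·0.8500 + 0.3·0.1500) ≈ 0.9444
After 'raise': P(aggressive) = 0.9·0.9444 / (0.9·0.9444 + 0.3·0.0556) ≈ 0.9808

0.981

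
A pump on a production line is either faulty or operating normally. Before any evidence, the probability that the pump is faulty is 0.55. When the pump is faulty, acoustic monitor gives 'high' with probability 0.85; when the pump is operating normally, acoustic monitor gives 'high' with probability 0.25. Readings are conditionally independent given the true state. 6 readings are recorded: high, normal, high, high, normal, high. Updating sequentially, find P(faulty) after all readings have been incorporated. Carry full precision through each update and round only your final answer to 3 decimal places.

After 'high': P(faulty) = 0.85·0.5500 / (0.85·0.5500 + 0.25·0.4500) ≈ 0.8060
After 'normal': P(faulty) = 0.15·0.8060 / (0.15·0.8060 + 0.75·0.1940) ≈ 0.4539
After 'high': P(faulty) = 0.85·0.4539 / (0.85·0.4539 + 0.25·0.5461) ≈ 0.7386
After 'high': P(faulty) = 0.85·0.7386 / (0.85·0.7386 + 0.25·0.2614) ≈ 0.9057
After 'normal': P(faulty) = 0.15·0.9057 / (0.15·0.9057 + 0.75·0.0943) ≈ 0.6577
After 'high': P(faulty) = 0.85·0.6577 / (0.85·0.6577 + 0.25·0.3423) ≈ 0.8673

0.867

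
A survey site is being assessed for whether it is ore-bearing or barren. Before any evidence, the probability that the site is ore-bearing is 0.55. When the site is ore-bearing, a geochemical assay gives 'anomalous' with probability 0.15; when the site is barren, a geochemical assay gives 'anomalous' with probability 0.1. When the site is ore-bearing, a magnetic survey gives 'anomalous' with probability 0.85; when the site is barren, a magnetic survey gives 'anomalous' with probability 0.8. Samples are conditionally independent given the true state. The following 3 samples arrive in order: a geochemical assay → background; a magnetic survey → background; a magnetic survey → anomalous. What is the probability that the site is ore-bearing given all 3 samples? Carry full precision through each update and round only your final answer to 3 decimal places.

0.479

After a geochemical assay='background': P(ore) = 0.85·0.5500 / (0.85·0.5500 + 0.9·0.4500) ≈ 0.5358
After a magnetic survey='background': P(ore) = 0.15·0.5358 / (0.15·0.5358 + 0.2·0.4642) ≈ 0.4640
After a magnetic survey='anomalous': P(ore) = 0.85·0.4640 / (0.85·0.4640 + 0.8·0.5360) ≈ 0.4791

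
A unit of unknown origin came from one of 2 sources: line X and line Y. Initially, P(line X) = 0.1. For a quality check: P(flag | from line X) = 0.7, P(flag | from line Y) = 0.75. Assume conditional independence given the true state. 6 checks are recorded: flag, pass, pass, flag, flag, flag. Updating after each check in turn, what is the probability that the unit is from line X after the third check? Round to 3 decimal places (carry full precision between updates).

0.130

After 'flag': P(line X) = 0.7·0.1000 / (0.7·0.1000 + 0.75·0.9000) ≈ 0.0940
After 'pass': P(line X) = 0.3·0.0940 / (0.3·0.0940 + 0.25·0.9060) ≈ 0.1107
After 'pass': P(line X) = 0.3·0.1107 / (0.3·0.1107 + 0.25·0.8893) ≈ 0.1299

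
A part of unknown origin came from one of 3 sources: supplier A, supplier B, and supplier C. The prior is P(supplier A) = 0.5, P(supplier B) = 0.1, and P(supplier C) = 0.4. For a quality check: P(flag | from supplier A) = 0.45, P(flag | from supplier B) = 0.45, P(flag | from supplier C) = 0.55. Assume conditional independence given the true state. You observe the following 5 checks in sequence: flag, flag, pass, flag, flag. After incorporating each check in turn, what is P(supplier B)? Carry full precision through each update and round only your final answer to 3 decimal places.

Apply Bayes' rule sequentially, carrying P(supplier B) forward.
After 'flag': normaliser = 0.45·0.5000 + 0.45·0.1000 + 0.55·0.4000; P(supplier A) ≈ 0.4592, P(supplier B) ≈ 0.0918, P(supplier C) ≈ 0.4490
After 'flag': normaliser = 0.45·0.4592 + 0.45·0.0918 + 0.55·0.4490; P(supplier A) ≈ 0.4175, P(supplier B) ≈ 0.0835, P(supplier C) ≈ 0.4990
After 'pass': normaliser = 0.55·0.4175 + 0.55·0.0835 + 0.45·0.4990; P(supplier A) ≈ 0.4592, P(supplier B) ≈ 0.0918, P(supplier C) ≈ 0.4490
After 'flag': normaliser = 0.45·0.4592 + 0.45·0.0918 + 0.55·0.4490; P(supplier A) ≈ 0.4175, P(supplier B) ≈ 0.0835, P(supplier C) ≈ 0.4990
After 'flag': normaliser = 0.45·0.4175 + 0.45·0.0835 + 0.55·0.4990; P(supplier A) ≈ 0.3759, P(supplier B) ≈ 0.0752, P(supplier C) ≈ 0.5490

0.075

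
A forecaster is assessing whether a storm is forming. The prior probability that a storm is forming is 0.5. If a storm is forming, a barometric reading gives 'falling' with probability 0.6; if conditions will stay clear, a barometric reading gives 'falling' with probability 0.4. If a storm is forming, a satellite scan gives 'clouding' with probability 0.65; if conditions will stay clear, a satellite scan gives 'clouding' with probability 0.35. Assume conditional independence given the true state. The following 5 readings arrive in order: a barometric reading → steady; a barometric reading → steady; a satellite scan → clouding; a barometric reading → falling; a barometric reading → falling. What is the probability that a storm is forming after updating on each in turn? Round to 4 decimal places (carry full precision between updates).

After a barometric reading='steady': P(storm) = 0.4·0.5000 / (0.4·0.5000 + 0.6·0.5000) ≈ 0.4000
After a barometric reading='steady': P(storm) = 0.4·0.4000 / (0.4·0.4000 + 0.6·0.6000) ≈ 0.3077
After a satellite scan='clouding': P(storm) = 0.65·0.3077 / (0.65·0.3077 + 0.35·0.6923) ≈ 0.4522
After a barometric reading='falling': P(storm) = 0.6·0.4522 / (0.6·0.4522 + 0.4·0.5478) ≈ 0.5532
After a barometric reading='falling': P(storm) = 0.6·0.5532 / (0.6·0.5532 + 0.4·0.4468) ≈ 0.6500

0.6500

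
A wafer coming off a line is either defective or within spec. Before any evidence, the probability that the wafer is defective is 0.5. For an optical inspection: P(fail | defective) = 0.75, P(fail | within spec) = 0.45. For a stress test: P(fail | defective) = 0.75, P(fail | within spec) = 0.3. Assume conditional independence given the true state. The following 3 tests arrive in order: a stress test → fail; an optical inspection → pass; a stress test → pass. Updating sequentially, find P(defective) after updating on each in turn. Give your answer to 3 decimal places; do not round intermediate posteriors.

0.289

After a stress test='fail': P(defective) = 0.75·0.5000 / (0.75·0.5000 + 0.3·0.5000) ≈ 0.7143
After an optical inspection='pass': P(defective) = 0.25·0.7143 / (0.25·0.7143 + 0.55·0.2857) ≈ 0.5319
After a stress test='pass': P(defective) = 0.25·0.5319 / (0.25·0.5319 + 0.7·0.4681) ≈ 0.2887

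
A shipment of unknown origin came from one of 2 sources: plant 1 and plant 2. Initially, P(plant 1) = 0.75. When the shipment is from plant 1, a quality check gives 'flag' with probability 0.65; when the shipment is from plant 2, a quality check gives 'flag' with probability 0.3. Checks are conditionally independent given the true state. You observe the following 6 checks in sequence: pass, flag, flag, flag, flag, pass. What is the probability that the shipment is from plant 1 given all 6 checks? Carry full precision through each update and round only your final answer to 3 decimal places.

Apply Bayes' rule sequentially, carrying P(plant 1) forward.
After 'pass': P(plant 1) = 0.35·0.7500 / (0.35·0.7500 + 0.7·0.2500) ≈ 0.6000
After 'flag': P(plant 1) = 0.65·0.6000 / (0.65·0.6000 + 0.3·0.4000) ≈ 0.7647
After 'flag': P(plant 1) = 0.65·0.7647 / (0.65·0.7647 + 0.3·0.2353) ≈ 0.8756
After 'flag': P(plant 1) = 0.65·0.8756 / (0.65·0.8756 + 0.3·0.1244) ≈ 0.9385
After 'flag': P(plant 1) = 0.65·0.9385 / (0.65·0.9385 + 0.3·0.0615) ≈ 0.9706
After 'pass': P(plant 1) = 0.35·0.9706 / (0.35·0.9706 + 0.7·0.0294) ≈ 0.9429

0.943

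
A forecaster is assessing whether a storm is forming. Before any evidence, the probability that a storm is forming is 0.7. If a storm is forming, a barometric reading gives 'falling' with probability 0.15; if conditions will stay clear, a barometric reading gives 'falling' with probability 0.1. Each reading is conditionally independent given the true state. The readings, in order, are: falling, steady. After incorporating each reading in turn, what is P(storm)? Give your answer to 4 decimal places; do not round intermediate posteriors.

0.7677

Apply Bayes' rule sequentially, carrying P(storm) forward.
After 'falling': P(storm) = 0.15·0.7000 / (0.15·0.7000 + 0.1·0.3000) ≈ 0.7778
After 'steady': P(storm) = 0.85·0.7778 / (0.85·0.7778 + 0.9·0.2222) ≈ 0.7677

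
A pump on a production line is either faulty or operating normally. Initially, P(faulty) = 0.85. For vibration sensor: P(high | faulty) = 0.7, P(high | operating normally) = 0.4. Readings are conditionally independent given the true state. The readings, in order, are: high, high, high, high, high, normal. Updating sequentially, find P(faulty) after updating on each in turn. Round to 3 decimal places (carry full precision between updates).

Apply Bayes' rule sequentially, carrying P(faulty) forward.
After 'high': P(faulty) = 0.7·0.8500 / (0.7·0.8500 + 0.4·0.1500) ≈ 0.9084
After 'high': P(faulty) = 0.7·0.9084 / (0.7·0.9084 + 0.4·0.0916) ≈ 0.9455
After 'high': P(faulty) = 0.7·0.9455 / (0.7·0.9455 + 0.4·0.0545) ≈ 0.9681
After 'high': P(faulty) = 0.7·0.9681 / (0.7·0.9681 + 0.4·0.0319) ≈ 0.9815
After 'high': P(faulty) = 0.7·0.9815 / (0.7·0.9815 + 0.4·0.0185) ≈ 0.9894
After 'normal': P(faulty) = 0.3·0.9894 / (0.3·0.9894 + 0.6·0.0106) ≈ 0.9789

0.979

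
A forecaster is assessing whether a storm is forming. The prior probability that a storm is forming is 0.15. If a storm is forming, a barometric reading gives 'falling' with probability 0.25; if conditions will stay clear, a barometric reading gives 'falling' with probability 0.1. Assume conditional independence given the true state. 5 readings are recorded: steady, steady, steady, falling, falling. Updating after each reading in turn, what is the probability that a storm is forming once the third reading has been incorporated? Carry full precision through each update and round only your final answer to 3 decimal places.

0.093

Apply Bayes' rule sequentially, carrying P(storm) forward.
After 'steady': P(storm) = 0.75·0.1500 / (0.75·0.1500 + 0.9·0.8500) ≈ 0.1282
After 'steady': P(storm) = 0.75·0.1282 / (0.75·0.1282 + 0.9·0.8718) ≈ 0.1092
After 'steady': P(storm) = 0.75·0.1092 / (0.75·0.1092 + 0.9·0.8908) ≈ 0.0927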